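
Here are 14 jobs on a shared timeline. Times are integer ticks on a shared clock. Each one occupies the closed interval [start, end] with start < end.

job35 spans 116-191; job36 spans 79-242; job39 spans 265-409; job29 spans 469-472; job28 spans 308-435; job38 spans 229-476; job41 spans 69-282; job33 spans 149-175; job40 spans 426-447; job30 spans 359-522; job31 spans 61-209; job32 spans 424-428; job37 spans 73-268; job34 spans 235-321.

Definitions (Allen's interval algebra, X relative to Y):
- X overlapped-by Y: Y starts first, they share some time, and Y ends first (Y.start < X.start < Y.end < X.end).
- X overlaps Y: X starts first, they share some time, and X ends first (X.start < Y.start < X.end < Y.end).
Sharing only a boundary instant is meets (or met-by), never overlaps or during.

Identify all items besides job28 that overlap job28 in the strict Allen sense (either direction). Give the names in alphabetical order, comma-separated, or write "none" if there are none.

job30, job34, job39, job40

Target job28 = [308, 435].
job29 [469, 472] → after → no.
job30 [359, 522] → overlapped-by → yes.
job31 [61, 209] → before → no.
job32 [424, 428] → during → no.
job33 [149, 175] → before → no.
job34 [235, 321] → overlaps → yes.
job35 [116, 191] → before → no.
job36 [79, 242] → before → no.
job37 [73, 268] → before → no.
job38 [229, 476] → contains → no.
job39 [265, 409] → overlaps → yes.
job40 [426, 447] → overlapped-by → yes.
job41 [69, 282] → before → no.
Result: job30, job34, job39, job40.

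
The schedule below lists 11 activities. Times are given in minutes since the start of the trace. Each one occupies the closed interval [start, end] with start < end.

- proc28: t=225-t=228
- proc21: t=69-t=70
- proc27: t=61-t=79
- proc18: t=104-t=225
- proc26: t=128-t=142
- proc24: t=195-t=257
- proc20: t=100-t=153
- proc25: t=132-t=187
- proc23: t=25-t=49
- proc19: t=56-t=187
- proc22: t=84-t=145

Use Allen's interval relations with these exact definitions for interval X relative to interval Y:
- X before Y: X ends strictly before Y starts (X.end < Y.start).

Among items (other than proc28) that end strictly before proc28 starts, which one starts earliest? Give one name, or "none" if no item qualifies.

proc23

Target proc28 = [t=225, t=228].
proc18 [t=104, t=225] → meets → excluded.
proc19 [t=56, t=187] → before → candidate.
proc20 [t=100, t=153] → before → candidate.
proc21 [t=69, t=70] → before → candidate.
proc22 [t=84, t=145] → before → candidate.
proc23 [t=25, t=49] → before → candidate.
proc24 [t=195, t=257] → contains → excluded.
proc25 [t=132, t=187] → before → candidate.
proc26 [t=128, t=142] → before → candidate.
proc27 [t=61, t=79] → before → candidate.
Among candidates, earliest start is t=25 → proc23.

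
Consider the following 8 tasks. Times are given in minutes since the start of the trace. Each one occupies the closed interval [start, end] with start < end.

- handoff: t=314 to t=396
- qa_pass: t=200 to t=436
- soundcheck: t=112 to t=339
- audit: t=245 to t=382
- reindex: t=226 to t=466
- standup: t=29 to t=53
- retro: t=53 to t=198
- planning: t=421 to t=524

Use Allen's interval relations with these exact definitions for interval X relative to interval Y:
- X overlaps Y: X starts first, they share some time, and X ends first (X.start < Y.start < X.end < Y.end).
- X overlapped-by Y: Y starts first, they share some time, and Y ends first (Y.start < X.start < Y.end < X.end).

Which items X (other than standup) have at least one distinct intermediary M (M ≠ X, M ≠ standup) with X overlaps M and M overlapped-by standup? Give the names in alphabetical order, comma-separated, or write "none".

none

Target standup = [t=29, t=53].
Intermediaries M with M overlapped-by standup: none.
Union: none.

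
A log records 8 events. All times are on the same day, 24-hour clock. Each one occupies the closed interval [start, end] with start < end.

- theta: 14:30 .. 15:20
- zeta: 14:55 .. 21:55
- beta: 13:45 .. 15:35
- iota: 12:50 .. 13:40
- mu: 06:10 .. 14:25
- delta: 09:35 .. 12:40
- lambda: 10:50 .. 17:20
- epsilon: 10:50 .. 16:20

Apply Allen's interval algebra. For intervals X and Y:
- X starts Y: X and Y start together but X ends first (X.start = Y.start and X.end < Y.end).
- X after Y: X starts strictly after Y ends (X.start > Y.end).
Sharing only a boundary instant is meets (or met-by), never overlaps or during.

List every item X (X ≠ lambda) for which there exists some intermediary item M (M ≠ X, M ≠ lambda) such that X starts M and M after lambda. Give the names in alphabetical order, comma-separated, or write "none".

none

Target lambda = [10:50, 17:20].
Intermediaries M with M after lambda: none.
Union: none.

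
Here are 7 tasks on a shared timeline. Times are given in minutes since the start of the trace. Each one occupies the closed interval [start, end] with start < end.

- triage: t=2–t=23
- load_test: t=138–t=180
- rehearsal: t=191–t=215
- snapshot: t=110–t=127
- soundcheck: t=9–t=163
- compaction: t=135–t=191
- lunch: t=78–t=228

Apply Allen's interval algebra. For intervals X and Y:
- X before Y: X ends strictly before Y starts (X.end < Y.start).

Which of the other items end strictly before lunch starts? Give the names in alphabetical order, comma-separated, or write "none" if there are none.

Target lunch = [t=78, t=228].
compaction [t=135, t=191] → during → no.
load_test [t=138, t=180] → during → no.
rehearsal [t=191, t=215] → during → no.
snapshot [t=110, t=127] → during → no.
soundcheck [t=9, t=163] → overlaps → no.
triage [t=2, t=23] → before → yes.
Result: triage.

triage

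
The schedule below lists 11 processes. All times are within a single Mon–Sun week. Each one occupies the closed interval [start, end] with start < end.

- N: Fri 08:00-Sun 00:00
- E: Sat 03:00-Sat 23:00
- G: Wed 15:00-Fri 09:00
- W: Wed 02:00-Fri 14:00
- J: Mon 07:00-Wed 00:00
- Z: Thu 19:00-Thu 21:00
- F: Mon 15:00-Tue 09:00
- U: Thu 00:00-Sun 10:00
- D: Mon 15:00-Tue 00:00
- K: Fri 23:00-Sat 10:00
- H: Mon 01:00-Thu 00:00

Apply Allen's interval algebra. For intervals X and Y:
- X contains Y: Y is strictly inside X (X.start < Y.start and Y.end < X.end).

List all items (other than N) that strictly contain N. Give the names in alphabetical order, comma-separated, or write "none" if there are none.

Target N = [Fri 08:00, Sun 00:00].
D [Mon 15:00, Tue 00:00] → before → no.
E [Sat 03:00, Sat 23:00] → during → no.
F [Mon 15:00, Tue 09:00] → before → no.
G [Wed 15:00, Fri 09:00] → overlaps → no.
H [Mon 01:00, Thu 00:00] → before → no.
J [Mon 07:00, Wed 00:00] → before → no.
K [Fri 23:00, Sat 10:00] → during → no.
U [Thu 00:00, Sun 10:00] → contains → yes.
W [Wed 02:00, Fri 14:00] → overlaps → no.
Z [Thu 19:00, Thu 21:00] → before → no.
Result: U.

U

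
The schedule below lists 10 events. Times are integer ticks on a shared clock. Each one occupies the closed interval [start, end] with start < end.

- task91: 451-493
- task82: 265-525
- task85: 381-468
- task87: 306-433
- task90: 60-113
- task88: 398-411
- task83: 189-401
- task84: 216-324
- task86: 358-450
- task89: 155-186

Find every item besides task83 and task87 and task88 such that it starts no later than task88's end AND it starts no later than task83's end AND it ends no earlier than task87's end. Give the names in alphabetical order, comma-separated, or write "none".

Conditions: its start is no later than task88's end (X.start <= 411) AND its start is no later than task83's end (X.start <= 401) AND its end is no earlier than task87's end (X.end >= 433).
task82: start 265 <= 411? ✓; start 265 <= 401? ✓; end 525 >= 433? ✓ → yes.
task84: start 216 <= 411? ✓; start 216 <= 401? ✓; end 324 >= 433? ✗ → no.
task85: start 381 <= 411? ✓; start 381 <= 401? ✓; end 468 >= 433? ✓ → yes.
task86: start 358 <= 411? ✓; start 358 <= 401? ✓; end 450 >= 433? ✓ → yes.
task89: start 155 <= 411? ✓; start 155 <= 401? ✓; end 186 >= 433? ✗ → no.
task90: start 60 <= 411? ✓; start 60 <= 401? ✓; end 113 >= 433? ✗ → no.
task91: start 451 <= 411? ✗; start 451 <= 401? ✗; end 493 >= 433? ✓ → no.
Result: task82, task85, task86.

task82, task85, task86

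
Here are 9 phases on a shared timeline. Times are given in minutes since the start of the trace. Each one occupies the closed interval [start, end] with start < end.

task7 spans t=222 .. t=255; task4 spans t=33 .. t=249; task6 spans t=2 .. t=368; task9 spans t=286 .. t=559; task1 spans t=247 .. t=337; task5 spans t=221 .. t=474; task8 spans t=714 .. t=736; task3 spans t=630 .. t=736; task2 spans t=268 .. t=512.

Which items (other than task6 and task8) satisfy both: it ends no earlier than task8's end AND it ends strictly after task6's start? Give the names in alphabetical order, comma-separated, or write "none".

task3

Conditions: its end is no earlier than task8's end (X.end >= t=736) AND its end is strictly after task6's start (X.end > t=2).
task1: end t=337 >= t=736? ✗; end t=337 > t=2? ✓ → no.
task2: end t=512 >= t=736? ✗; end t=512 > t=2? ✓ → no.
task3: end t=736 >= t=736? ✓; end t=736 > t=2? ✓ → yes.
task4: end t=249 >= t=736? ✗; end t=249 > t=2? ✓ → no.
task5: end t=474 >= t=736? ✗; end t=474 > t=2? ✓ → no.
task7: end t=255 >= t=736? ✗; end t=255 > t=2? ✓ → no.
task9: end t=559 >= t=736? ✗; end t=559 > t=2? ✓ → no.
Result: task3.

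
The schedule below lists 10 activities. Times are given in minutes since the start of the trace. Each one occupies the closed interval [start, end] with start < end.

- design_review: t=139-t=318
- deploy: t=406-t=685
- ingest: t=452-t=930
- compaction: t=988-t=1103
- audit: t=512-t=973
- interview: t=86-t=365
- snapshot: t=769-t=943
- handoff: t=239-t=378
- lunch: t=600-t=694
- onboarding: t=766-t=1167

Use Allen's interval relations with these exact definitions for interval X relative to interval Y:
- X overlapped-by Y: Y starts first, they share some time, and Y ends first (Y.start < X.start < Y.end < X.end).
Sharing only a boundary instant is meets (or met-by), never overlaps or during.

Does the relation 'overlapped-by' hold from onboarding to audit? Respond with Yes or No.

Yes

onboarding = [t=766, t=1167], audit = [t=512, t=973].
Actual relation of onboarding to audit: overlapped-by.
Asked whether 'overlapped-by' holds → Yes.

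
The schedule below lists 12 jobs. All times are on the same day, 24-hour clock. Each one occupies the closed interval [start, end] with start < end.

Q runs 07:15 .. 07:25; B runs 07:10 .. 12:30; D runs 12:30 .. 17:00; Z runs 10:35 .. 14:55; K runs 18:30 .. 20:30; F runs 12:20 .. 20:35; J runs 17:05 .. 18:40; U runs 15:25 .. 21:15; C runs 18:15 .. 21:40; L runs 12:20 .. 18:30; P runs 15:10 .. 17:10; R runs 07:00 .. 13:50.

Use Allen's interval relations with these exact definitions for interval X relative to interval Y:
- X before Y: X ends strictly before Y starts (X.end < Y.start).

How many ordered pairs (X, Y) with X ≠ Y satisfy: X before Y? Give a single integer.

Checking all 132 ordered pairs for relation 'before'; matching pairs in alphabetical order:
(B, C): B before C ✓
(B, J): B before J ✓
(B, K): B before K ✓
(B, P): B before P ✓
(B, U): B before U ✓
(D, C): D before C ✓
(D, J): D before J ✓
(D, K): D before K ✓
(P, C): P before C ✓
(P, K): P before K ✓
(Q, C): Q before C ✓
(Q, D): Q before D ✓
(Q, F): Q before F ✓
(Q, J): Q before J ✓
(Q, K): Q before K ✓
(Q, L): Q before L ✓
(Q, P): Q before P ✓
(Q, U): Q before U ✓
(Q, Z): Q before Z ✓
(R, C): R before C ✓
(R, J): R before J ✓
(R, K): R before K ✓
(R, P): R before P ✓
(R, U): R before U ✓
... plus 5 further pairs not listed.
Count: 29.

29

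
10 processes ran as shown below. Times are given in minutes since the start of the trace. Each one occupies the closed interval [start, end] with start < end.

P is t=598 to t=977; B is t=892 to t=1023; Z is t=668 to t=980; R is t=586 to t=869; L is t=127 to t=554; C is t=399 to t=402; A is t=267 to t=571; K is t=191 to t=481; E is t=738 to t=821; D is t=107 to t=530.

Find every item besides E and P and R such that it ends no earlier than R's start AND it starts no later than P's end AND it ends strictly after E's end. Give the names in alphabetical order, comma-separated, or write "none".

Conditions: its end is no earlier than R's start (X.end >= t=586) AND its start is no later than P's end (X.start <= t=977) AND its end is strictly after E's end (X.end > t=821).
A: end t=571 >= t=586? ✗; start t=267 <= t=977? ✓; end t=571 > t=821? ✗ → no.
B: end t=1023 >= t=586? ✓; start t=892 <= t=977? ✓; end t=1023 > t=821? ✓ → yes.
C: end t=402 >= t=586? ✗; start t=399 <= t=977? ✓; end t=402 > t=821? ✗ → no.
D: end t=530 >= t=586? ✗; start t=107 <= t=977? ✓; end t=530 > t=821? ✗ → no.
K: end t=481 >= t=586? ✗; start t=191 <= t=977? ✓; end t=481 > t=821? ✗ → no.
L: end t=554 >= t=586? ✗; start t=127 <= t=977? ✓; end t=554 > t=821? ✗ → no.
Z: end t=980 >= t=586? ✓; start t=668 <= t=977? ✓; end t=980 > t=821? ✓ → yes.
Result: B, Z.

B, Z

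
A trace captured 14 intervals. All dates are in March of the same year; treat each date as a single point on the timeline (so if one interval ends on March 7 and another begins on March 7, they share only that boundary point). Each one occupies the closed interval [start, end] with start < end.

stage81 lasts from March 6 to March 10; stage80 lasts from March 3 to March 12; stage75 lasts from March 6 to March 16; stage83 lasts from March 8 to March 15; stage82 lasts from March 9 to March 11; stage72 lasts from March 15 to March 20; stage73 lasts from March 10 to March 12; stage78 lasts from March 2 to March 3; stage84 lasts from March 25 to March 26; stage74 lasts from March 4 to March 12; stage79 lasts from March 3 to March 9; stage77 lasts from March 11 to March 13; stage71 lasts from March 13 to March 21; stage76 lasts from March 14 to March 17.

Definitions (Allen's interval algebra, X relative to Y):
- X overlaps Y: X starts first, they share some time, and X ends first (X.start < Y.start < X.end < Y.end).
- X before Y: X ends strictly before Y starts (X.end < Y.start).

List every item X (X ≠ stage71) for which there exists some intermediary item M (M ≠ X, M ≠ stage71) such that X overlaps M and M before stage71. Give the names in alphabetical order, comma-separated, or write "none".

Target stage71 = [March 13, March 21].
Intermediaries M with M before stage71: stage73, stage74, stage78, stage79, stage80, stage81, stage82.
Via stage73 — items with X overlaps stage73: stage82.
Via stage74 — items with X overlaps stage74: stage79.
Via stage78 — items with X overlaps stage78: none.
Via stage79 — items with X overlaps stage79: none.
Via stage80 — items with X overlaps stage80: none.
Via stage81 — items with X overlaps stage81: stage79.
Via stage82 — items with X overlaps stage82: stage81.
Union: stage79, stage81, stage82.

stage79, stage81, stage82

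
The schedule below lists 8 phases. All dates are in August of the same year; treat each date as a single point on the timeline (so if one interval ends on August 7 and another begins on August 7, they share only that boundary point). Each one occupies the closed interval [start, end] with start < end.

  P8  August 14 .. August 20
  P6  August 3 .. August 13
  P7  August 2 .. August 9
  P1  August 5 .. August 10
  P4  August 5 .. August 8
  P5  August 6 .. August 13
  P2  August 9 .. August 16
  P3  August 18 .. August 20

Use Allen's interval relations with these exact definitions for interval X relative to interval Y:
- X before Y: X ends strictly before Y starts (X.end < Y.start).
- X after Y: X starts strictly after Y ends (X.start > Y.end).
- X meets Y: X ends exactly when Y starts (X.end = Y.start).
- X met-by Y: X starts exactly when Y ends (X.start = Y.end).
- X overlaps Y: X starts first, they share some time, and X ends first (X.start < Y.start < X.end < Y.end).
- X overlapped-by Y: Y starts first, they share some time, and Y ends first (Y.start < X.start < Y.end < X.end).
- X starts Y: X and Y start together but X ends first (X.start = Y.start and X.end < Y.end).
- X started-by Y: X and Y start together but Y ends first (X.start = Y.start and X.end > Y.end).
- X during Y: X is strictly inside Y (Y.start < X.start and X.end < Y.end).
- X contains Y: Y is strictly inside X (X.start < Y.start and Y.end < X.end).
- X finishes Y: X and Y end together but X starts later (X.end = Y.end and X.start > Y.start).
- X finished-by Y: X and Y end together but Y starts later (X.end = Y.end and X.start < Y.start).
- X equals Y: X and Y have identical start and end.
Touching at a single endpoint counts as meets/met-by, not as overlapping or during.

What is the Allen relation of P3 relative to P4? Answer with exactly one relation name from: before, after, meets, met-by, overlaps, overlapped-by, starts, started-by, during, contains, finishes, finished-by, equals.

P3 = [August 18, August 20]; P4 = [August 5, August 8].
Compare endpoints: P3.start > P4.start, P3.start > P4.end, P3.end > P4.start, P3.end > P4.end.
That pattern is 'after'.

after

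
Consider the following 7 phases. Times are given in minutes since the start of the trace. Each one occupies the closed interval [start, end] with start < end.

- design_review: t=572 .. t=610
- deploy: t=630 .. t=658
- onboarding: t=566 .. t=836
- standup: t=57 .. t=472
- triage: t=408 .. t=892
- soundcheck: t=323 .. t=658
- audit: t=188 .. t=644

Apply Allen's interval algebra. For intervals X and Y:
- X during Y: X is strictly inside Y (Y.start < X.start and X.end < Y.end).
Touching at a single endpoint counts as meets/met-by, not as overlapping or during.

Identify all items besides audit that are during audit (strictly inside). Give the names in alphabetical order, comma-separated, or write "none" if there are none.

Target audit = [t=188, t=644].
deploy [t=630, t=658] → overlapped-by → no.
design_review [t=572, t=610] → during → yes.
onboarding [t=566, t=836] → overlapped-by → no.
soundcheck [t=323, t=658] → overlapped-by → no.
standup [t=57, t=472] → overlaps → no.
triage [t=408, t=892] → overlapped-by → no.
Result: design_review.

design_review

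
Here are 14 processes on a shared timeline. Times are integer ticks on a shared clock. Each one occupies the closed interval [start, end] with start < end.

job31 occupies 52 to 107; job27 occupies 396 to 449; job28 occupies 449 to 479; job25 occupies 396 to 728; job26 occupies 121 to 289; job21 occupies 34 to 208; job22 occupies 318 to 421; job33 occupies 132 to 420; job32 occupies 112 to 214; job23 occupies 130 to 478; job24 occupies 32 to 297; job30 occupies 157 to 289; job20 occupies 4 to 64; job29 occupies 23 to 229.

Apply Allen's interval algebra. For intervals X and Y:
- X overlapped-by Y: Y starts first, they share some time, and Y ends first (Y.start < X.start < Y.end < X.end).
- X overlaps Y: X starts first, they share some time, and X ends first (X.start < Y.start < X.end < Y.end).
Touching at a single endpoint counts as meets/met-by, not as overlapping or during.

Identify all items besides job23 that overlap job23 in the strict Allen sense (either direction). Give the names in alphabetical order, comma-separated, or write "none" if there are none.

job21, job24, job25, job26, job28, job29, job32

Target job23 = [130, 478].
job20 [4, 64] → before → no.
job21 [34, 208] → overlaps → yes.
job22 [318, 421] → during → no.
job24 [32, 297] → overlaps → yes.
job25 [396, 728] → overlapped-by → yes.
job26 [121, 289] → overlaps → yes.
job27 [396, 449] → during → no.
job28 [449, 479] → overlapped-by → yes.
job29 [23, 229] → overlaps → yes.
job30 [157, 289] → during → no.
job31 [52, 107] → before → no.
job32 [112, 214] → overlaps → yes.
job33 [132, 420] → during → no.
Result: job21, job24, job25, job26, job28, job29, job32.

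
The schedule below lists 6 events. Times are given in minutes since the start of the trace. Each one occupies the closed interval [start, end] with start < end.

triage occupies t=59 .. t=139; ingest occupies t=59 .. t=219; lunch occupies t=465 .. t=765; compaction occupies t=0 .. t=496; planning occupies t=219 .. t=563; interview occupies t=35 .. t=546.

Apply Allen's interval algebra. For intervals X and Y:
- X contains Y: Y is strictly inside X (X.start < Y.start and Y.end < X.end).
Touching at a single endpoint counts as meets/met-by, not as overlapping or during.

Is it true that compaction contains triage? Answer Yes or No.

compaction = [t=0, t=496], triage = [t=59, t=139].
Actual relation of compaction to triage: contains.
Asked whether 'contains' holds → Yes.

Yes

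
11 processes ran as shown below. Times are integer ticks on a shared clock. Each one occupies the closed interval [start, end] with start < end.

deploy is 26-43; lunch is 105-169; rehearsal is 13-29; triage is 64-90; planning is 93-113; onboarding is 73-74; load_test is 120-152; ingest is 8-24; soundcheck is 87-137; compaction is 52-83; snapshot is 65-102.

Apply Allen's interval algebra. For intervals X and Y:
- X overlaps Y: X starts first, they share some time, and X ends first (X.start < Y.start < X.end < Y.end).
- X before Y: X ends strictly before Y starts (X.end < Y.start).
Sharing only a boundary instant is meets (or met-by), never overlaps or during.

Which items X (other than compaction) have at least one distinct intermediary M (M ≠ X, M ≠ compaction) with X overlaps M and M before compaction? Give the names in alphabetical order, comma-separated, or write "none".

Target compaction = [52, 83].
Intermediaries M with M before compaction: deploy, ingest, rehearsal.
Via deploy — items with X overlaps deploy: rehearsal.
Via ingest — items with X overlaps ingest: none.
Via rehearsal — items with X overlaps rehearsal: ingest.
Union: ingest, rehearsal.

ingest, rehearsal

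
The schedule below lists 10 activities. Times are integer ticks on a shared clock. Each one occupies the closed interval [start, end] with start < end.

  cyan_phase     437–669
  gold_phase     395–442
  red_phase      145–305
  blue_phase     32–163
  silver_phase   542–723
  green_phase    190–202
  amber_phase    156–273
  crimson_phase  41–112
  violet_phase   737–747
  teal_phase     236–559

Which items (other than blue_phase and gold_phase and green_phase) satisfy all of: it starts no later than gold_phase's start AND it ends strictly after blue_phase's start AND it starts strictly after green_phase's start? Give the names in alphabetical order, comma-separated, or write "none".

Conditions: its start is no later than gold_phase's start (X.start <= 395) AND its end is strictly after blue_phase's start (X.end > 32) AND its start is strictly after green_phase's start (X.start > 190).
amber_phase: start 156 <= 395? ✓; end 273 > 32? ✓; start 156 > 190? ✗ → no.
crimson_phase: start 41 <= 395? ✓; end 112 > 32? ✓; start 41 > 190? ✗ → no.
cyan_phase: start 437 <= 395? ✗; end 669 > 32? ✓; start 437 > 190? ✓ → no.
red_phase: start 145 <= 395? ✓; end 305 > 32? ✓; start 145 > 190? ✗ → no.
silver_phase: start 542 <= 395? ✗; end 723 > 32? ✓; start 542 > 190? ✓ → no.
teal_phase: start 236 <= 395? ✓; end 559 > 32? ✓; start 236 > 190? ✓ → yes.
violet_phase: start 737 <= 395? ✗; end 747 > 32? ✓; start 737 > 190? ✓ → no.
Result: teal_phase.

teal_phase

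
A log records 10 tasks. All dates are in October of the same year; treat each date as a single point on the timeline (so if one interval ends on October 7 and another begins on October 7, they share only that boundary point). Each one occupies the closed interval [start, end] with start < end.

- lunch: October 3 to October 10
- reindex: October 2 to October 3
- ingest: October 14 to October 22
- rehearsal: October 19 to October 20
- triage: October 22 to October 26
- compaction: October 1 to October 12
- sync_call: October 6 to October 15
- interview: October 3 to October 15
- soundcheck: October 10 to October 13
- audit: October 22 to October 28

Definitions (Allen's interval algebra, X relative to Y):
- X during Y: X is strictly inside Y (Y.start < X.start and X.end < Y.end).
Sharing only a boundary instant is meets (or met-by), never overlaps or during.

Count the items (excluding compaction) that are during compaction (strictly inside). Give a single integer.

2

Target compaction = [October 1, October 12].
audit [October 22, October 28] → after → no.
ingest [October 14, October 22] → after → no.
interview [October 3, October 15] → overlapped-by → no.
lunch [October 3, October 10] → during → counts.
rehearsal [October 19, October 20] → after → no.
reindex [October 2, October 3] → during → counts.
soundcheck [October 10, October 13] → overlapped-by → no.
sync_call [October 6, October 15] → overlapped-by → no.
triage [October 22, October 26] → after → no.
Total: 2.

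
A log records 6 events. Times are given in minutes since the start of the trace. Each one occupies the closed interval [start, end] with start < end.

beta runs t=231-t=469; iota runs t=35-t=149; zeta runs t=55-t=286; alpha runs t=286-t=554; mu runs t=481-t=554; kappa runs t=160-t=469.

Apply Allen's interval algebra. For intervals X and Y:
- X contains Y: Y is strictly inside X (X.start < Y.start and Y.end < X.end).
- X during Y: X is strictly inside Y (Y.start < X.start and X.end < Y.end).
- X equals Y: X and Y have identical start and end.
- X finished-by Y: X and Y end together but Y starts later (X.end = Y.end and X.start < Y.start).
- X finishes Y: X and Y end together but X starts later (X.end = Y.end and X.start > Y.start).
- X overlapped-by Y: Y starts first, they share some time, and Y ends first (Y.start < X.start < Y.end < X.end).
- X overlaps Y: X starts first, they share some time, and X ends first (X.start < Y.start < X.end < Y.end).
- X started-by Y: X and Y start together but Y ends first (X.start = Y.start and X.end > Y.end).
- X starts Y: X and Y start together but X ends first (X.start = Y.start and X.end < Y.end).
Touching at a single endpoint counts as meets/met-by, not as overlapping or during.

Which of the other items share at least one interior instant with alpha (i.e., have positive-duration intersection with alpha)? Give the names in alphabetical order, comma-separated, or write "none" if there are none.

beta, kappa, mu

Target alpha = [t=286, t=554].
beta [t=231, t=469] → overlaps → yes.
iota [t=35, t=149] → before → no.
kappa [t=160, t=469] → overlaps → yes.
mu [t=481, t=554] → finishes → yes.
zeta [t=55, t=286] → meets → no.
Result: beta, kappa, mu.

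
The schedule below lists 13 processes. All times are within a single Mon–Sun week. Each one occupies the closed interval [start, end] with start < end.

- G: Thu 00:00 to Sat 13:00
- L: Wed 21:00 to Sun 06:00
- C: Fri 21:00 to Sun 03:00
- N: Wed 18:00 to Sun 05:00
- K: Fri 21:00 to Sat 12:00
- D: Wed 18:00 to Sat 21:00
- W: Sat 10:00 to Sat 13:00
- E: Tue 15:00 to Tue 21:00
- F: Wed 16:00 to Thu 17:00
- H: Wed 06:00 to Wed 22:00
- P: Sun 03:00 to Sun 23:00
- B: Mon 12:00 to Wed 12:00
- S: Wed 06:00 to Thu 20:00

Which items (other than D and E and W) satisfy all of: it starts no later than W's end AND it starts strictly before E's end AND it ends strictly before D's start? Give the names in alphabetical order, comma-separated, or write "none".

Conditions: its start is no later than W's end (X.start <= Sat 13:00) AND its start is strictly before E's end (X.start < Tue 21:00) AND its end is strictly before D's start (X.end < Wed 18:00).
B: start Mon 12:00 <= Sat 13:00? ✓; start Mon 12:00 < Tue 21:00? ✓; end Wed 12:00 < Wed 18:00? ✓ → yes.
C: start Fri 21:00 <= Sat 13:00? ✓; start Fri 21:00 < Tue 21:00? ✗; end Sun 03:00 < Wed 18:00? ✗ → no.
F: start Wed 16:00 <= Sat 13:00? ✓; start Wed 16:00 < Tue 21:00? ✗; end Thu 17:00 < Wed 18:00? ✗ → no.
G: start Thu 00:00 <= Sat 13:00? ✓; start Thu 00:00 < Tue 21:00? ✗; end Sat 13:00 < Wed 18:00? ✗ → no.
H: start Wed 06:00 <= Sat 13:00? ✓; start Wed 06:00 < Tue 21:00? ✗; end Wed 22:00 < Wed 18:00? ✗ → no.
K: start Fri 21:00 <= Sat 13:00? ✓; start Fri 21:00 < Tue 21:00? ✗; end Sat 12:00 < Wed 18:00? ✗ → no.
L: start Wed 21:00 <= Sat 13:00? ✓; start Wed 21:00 < Tue 21:00? ✗; end Sun 06:00 < Wed 18:00? ✗ → no.
N: start Wed 18:00 <= Sat 13:00? ✓; start Wed 18:00 < Tue 21:00? ✗; end Sun 05:00 < Wed 18:00? ✗ → no.
P: start Sun 03:00 <= Sat 13:00? ✗; start Sun 03:00 < Tue 21:00? ✗; end Sun 23:00 < Wed 18:00? ✗ → no.
S: start Wed 06:00 <= Sat 13:00? ✓; start Wed 06:00 < Tue 21:00? ✗; end Thu 20:00 < Wed 18:00? ✗ → no.
Result: B.

B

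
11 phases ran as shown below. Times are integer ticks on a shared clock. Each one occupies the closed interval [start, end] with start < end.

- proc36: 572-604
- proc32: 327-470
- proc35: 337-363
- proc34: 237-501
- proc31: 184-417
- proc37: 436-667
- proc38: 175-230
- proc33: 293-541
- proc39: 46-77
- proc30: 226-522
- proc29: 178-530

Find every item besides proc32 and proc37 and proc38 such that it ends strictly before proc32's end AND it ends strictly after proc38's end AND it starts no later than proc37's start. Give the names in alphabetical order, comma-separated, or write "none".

proc31, proc35

Conditions: its end is strictly before proc32's end (X.end < 470) AND its end is strictly after proc38's end (X.end > 230) AND its start is no later than proc37's start (X.start <= 436).
proc29: end 530 < 470? ✗; end 530 > 230? ✓; start 178 <= 436? ✓ → no.
proc30: end 522 < 470? ✗; end 522 > 230? ✓; start 226 <= 436? ✓ → no.
proc31: end 417 < 470? ✓; end 417 > 230? ✓; start 184 <= 436? ✓ → yes.
proc33: end 541 < 470? ✗; end 541 > 230? ✓; start 293 <= 436? ✓ → no.
proc34: end 501 < 470? ✗; end 501 > 230? ✓; start 237 <= 436? ✓ → no.
proc35: end 363 < 470? ✓; end 363 > 230? ✓; start 337 <= 436? ✓ → yes.
proc36: end 604 < 470? ✗; end 604 > 230? ✓; start 572 <= 436? ✗ → no.
proc39: end 77 < 470? ✓; end 77 > 230? ✗; start 46 <= 436? ✓ → no.
Result: proc31, proc35.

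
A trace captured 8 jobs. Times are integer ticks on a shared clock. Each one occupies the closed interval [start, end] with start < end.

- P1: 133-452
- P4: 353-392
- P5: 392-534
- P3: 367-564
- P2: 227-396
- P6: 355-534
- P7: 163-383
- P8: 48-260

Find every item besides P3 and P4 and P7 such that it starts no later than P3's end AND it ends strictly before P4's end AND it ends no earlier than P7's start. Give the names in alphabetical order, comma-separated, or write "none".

Conditions: its start is no later than P3's end (X.start <= 564) AND its end is strictly before P4's end (X.end < 392) AND its end is no earlier than P7's start (X.end >= 163).
P1: start 133 <= 564? ✓; end 452 < 392? ✗; end 452 >= 163? ✓ → no.
P2: start 227 <= 564? ✓; end 396 < 392? ✗; end 396 >= 163? ✓ → no.
P5: start 392 <= 564? ✓; end 534 < 392? ✗; end 534 >= 163? ✓ → no.
P6: start 355 <= 564? ✓; end 534 < 392? ✗; end 534 >= 163? ✓ → no.
P8: start 48 <= 564? ✓; end 260 < 392? ✓; end 260 >= 163? ✓ → yes.
Result: P8.

P8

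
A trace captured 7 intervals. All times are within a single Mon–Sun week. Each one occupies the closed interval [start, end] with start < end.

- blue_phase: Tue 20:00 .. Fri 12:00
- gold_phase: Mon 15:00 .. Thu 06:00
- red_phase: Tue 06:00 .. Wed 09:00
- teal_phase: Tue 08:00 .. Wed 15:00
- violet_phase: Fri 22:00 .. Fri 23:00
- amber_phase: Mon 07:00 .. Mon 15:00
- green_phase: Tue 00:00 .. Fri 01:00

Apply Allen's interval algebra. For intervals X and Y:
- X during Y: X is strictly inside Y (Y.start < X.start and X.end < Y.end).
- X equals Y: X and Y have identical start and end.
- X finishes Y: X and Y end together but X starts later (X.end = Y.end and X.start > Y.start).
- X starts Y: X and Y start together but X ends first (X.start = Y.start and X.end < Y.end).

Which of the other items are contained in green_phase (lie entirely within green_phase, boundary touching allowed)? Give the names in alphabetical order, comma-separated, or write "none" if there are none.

red_phase, teal_phase

Target green_phase = [Tue 00:00, Fri 01:00].
amber_phase [Mon 07:00, Mon 15:00] → before → no.
blue_phase [Tue 20:00, Fri 12:00] → overlapped-by → no.
gold_phase [Mon 15:00, Thu 06:00] → overlaps → no.
red_phase [Tue 06:00, Wed 09:00] → during → yes.
teal_phase [Tue 08:00, Wed 15:00] → during → yes.
violet_phase [Fri 22:00, Fri 23:00] → after → no.
Result: red_phase, teal_phase.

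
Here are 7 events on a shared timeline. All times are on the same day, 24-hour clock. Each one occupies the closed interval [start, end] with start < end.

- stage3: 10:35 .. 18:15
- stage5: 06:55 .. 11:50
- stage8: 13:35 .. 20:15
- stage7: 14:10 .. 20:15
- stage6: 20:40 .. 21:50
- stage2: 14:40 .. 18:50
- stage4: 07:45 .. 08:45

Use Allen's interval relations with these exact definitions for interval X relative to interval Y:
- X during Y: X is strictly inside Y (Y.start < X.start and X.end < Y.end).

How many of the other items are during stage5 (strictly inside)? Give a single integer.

Target stage5 = [06:55, 11:50].
stage2 [14:40, 18:50] → after → no.
stage3 [10:35, 18:15] → overlapped-by → no.
stage4 [07:45, 08:45] → during → counts.
stage6 [20:40, 21:50] → after → no.
stage7 [14:10, 20:15] → after → no.
stage8 [13:35, 20:15] → after → no.
Total: 1.

1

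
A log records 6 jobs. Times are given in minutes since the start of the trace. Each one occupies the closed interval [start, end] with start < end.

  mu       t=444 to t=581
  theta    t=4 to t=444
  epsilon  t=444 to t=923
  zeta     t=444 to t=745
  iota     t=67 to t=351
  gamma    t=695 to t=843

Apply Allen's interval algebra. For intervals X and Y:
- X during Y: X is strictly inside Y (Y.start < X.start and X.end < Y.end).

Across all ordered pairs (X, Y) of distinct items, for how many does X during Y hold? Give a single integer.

Checking all 30 ordered pairs for relation 'during'; matching pairs in alphabetical order:
(gamma, epsilon): gamma during epsilon ✓
(iota, theta): iota during theta ✓
Count: 2.

2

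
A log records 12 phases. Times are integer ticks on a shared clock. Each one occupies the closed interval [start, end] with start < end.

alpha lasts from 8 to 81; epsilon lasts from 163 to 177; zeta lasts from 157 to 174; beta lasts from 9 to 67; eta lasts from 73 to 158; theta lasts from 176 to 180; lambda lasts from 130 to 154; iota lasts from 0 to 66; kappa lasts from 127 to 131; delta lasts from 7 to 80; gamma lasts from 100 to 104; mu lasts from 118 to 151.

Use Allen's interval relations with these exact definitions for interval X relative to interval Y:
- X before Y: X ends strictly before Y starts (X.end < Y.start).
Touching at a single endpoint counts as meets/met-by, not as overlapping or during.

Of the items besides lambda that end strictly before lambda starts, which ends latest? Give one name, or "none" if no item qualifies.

gamma

Target lambda = [130, 154].
alpha [8, 81] → before → candidate.
beta [9, 67] → before → candidate.
delta [7, 80] → before → candidate.
epsilon [163, 177] → after → excluded.
eta [73, 158] → contains → excluded.
gamma [100, 104] → before → candidate.
iota [0, 66] → before → candidate.
kappa [127, 131] → overlaps → excluded.
mu [118, 151] → overlaps → excluded.
theta [176, 180] → after → excluded.
zeta [157, 174] → after → excluded.
Among candidates, latest end is 104 → gamma.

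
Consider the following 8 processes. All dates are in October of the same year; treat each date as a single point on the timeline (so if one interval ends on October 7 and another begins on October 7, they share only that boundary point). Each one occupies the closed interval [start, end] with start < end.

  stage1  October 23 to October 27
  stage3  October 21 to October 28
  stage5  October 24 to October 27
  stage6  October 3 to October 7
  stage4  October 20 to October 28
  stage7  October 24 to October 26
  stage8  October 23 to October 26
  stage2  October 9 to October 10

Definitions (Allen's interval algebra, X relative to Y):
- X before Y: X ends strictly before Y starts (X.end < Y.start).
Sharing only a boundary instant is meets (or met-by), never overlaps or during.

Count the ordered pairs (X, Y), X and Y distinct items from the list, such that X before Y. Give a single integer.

Checking all 56 ordered pairs for relation 'before'; matching pairs in alphabetical order:
(stage2, stage1): stage2 before stage1 ✓
(stage2, stage3): stage2 before stage3 ✓
(stage2, stage4): stage2 before stage4 ✓
(stage2, stage5): stage2 before stage5 ✓
(stage2, stage7): stage2 before stage7 ✓
(stage2, stage8): stage2 before stage8 ✓
(stage6, stage1): stage6 before stage1 ✓
(stage6, stage2): stage6 before stage2 ✓
(stage6, stage3): stage6 before stage3 ✓
(stage6, stage4): stage6 before stage4 ✓
(stage6, stage5): stage6 before stage5 ✓
(stage6, stage7): stage6 before stage7 ✓
(stage6, stage8): stage6 before stage8 ✓
Count: 13.

13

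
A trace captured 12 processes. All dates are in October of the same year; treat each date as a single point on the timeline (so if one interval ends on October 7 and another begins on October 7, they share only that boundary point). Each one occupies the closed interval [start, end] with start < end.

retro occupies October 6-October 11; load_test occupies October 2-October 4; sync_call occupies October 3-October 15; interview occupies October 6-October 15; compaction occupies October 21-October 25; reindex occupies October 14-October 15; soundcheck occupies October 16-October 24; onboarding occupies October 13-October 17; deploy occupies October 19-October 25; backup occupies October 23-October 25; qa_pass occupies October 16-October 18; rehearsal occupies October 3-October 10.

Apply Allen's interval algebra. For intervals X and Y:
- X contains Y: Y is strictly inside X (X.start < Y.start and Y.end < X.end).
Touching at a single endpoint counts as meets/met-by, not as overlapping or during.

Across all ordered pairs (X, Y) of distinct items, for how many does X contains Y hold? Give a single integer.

2

Checking all 132 ordered pairs for relation 'contains'; matching pairs in alphabetical order:
(onboarding, reindex): onboarding contains reindex ✓
(sync_call, retro): sync_call contains retro ✓
Count: 2.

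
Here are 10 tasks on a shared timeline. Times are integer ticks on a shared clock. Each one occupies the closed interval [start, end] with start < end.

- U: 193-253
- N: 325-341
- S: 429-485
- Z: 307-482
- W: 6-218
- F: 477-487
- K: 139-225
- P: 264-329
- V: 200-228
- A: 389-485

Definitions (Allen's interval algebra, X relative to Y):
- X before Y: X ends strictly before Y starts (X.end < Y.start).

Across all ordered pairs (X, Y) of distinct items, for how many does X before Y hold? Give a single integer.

Checking all 90 ordered pairs for relation 'before'; matching pairs in alphabetical order:
(K, A): K before A ✓
(K, F): K before F ✓
(K, N): K before N ✓
(K, P): K before P ✓
(K, S): K before S ✓
(K, Z): K before Z ✓
(N, A): N before A ✓
(N, F): N before F ✓
(N, S): N before S ✓
(P, A): P before A ✓
(P, F): P before F ✓
(P, S): P before S ✓
(U, A): U before A ✓
(U, F): U before F ✓
(U, N): U before N ✓
(U, P): U before P ✓
(U, S): U before S ✓
(U, Z): U before Z ✓
(V, A): V before A ✓
(V, F): V before F ✓
(V, N): V before N ✓
(V, P): V before P ✓
(V, S): V before S ✓
(V, Z): V before Z ✓
... plus 6 further pairs not listed.
Count: 30.

30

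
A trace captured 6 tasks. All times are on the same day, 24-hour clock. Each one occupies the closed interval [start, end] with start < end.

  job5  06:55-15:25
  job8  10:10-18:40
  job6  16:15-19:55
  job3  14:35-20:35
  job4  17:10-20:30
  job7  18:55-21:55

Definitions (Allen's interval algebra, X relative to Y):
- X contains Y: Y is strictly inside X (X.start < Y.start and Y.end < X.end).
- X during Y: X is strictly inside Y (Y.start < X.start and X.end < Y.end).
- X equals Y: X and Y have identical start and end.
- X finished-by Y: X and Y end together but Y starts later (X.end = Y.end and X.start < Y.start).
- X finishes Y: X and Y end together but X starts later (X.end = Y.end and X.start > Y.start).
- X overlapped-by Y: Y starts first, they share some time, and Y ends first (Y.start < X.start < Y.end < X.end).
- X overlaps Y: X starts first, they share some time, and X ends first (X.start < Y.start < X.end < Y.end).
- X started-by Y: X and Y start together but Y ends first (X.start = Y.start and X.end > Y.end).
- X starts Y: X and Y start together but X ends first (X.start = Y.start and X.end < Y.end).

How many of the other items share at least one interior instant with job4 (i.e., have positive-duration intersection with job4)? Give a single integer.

4

Target job4 = [17:10, 20:30].
job3 [14:35, 20:35] → contains → counts.
job5 [06:55, 15:25] → before → no.
job6 [16:15, 19:55] → overlaps → counts.
job7 [18:55, 21:55] → overlapped-by → counts.
job8 [10:10, 18:40] → overlaps → counts.
Total: 4.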